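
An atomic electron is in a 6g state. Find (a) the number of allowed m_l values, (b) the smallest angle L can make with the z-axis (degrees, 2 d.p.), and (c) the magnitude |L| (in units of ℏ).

9 values; θ_min ≈ 26.57°; |L| = 2√5 ℏ ≈ 4.472ℏ

For 6g, l = 4.
There are 2l+1 = 9 values of m_l.
cos θ_min = 4/√20, so θ_min ≈ 26.57°.
|L| = ℏ√(4·5) = 2√5 ℏ ≈ 4.472ℏ.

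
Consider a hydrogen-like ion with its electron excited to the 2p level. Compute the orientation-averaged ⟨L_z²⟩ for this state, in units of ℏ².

The 2p level has l = 1.
m_l ∈ {-1, 0, 1}.
⟨L_z²⟩ = ℏ²·(Σ m_l²)/(2l+1) = ℏ²·2/3 = 0.6667ℏ².

⟨L_z²⟩ = 0.6667 ℏ²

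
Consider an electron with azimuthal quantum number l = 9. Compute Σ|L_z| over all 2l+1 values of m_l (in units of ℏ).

Σ|L_z| = 90 ℏ

m_l ∈ {-9, -8, -7, -6, -5, -4, -3, -2, -1, 0, 1, 2, 3, 4, 5, 6, 7, 8, 9}.
Σ|m_l| = l(l+1) = 90.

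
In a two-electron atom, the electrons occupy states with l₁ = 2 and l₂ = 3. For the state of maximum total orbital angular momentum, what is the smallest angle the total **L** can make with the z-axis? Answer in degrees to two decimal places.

The total orbital quantum number L ranges from |l₁ − l₂| to l₁ + l₂ in integer steps.
So L can be 1, 2, 3, 4, 5.
The maximum is L = 5, with |L_tot| = ℏ√(5·6) = √30 ℏ.
The minimum angle with z is arccos(5/√30) ≈ 24.09°.

θ_min ≈ 24.09°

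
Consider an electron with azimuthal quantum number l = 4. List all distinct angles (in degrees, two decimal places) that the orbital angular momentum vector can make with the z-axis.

|L| = √(l(l+1)) ℏ = 2√5 ℏ.
cos θ = m_l/√20 for each m_l ∈ {-4, -3, -2, -1, 0, 1, 2, 3, 4}.

θ ∈ {26.57°, 47.87°, 63.43°, 77.08°, 90.00°, 102.92°, 116.57°, 132.13°, 153.43°}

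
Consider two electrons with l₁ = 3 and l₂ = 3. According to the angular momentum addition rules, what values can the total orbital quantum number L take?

L = 0, 1, 2, 3, 4, 5, 6

The total orbital quantum number L ranges from |l₁ − l₂| to l₁ + l₂ in integer steps.
So L can be 0, 1, 2, 3, 4, 5, 6.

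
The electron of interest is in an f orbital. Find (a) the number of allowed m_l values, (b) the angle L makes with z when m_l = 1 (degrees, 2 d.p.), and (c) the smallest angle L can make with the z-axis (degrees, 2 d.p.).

An f state has l = 3.
There are 2l+1 = 7 values of m_l.
For m_l = 1: cos θ = 1/√12, θ ≈ 73.22°.
cos θ_min = 3/√12, so θ_min ≈ 30.00°.

7 values; θ(m_l=1) ≈ 73.22°; θ_min ≈ 30.00°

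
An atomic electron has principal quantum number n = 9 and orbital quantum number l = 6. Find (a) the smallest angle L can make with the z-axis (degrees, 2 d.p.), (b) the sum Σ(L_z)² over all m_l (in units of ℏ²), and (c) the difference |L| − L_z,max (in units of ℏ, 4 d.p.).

θ_min ≈ 22.21°; Σ(L_z)² = 182 ℏ²; |L|−L_z,max ≈ 0.4807ℏ

cos θ_min = 6/√42, so θ_min ≈ 22.21°.
Σ m_l² = 182, so Σ(L_z)² = 182 ℏ².
|L| − L_z,max = (√42 − 6)ℏ ≈ 0.4807ℏ.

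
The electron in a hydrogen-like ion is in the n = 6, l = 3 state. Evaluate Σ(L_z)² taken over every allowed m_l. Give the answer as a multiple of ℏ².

m_l runs from −3 to 3, i.e. {-3, -2, -1, 0, 1, 2, 3}.
Summing m² from −3 to 3: Σ m_l² = 28.

Σ(L_z)² = 28 ℏ²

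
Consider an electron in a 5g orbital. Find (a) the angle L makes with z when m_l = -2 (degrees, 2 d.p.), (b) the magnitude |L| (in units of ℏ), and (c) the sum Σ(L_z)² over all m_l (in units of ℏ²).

θ(m_l=-2) ≈ 116.57°; |L| = 2√5 ℏ ≈ 4.472ℏ; Σ(L_z)² = 60 ℏ²

5g means n = 5, l = 4.
For m_l = -2: cos θ = -2/√20, θ ≈ 116.57°.
|L| = ℏ√(4·5) = 2√5 ℏ ≈ 4.472ℏ.
Σ m_l² = 60, so Σ(L_z)² = 60 ℏ².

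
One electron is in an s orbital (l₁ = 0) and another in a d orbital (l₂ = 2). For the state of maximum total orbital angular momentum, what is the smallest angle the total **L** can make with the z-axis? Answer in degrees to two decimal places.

Angular momentum addition gives L = |l₁ − l₂|, …, l₁ + l₂.
Allowed values: L = 2.
The maximum is L = 2, with |L_tot| = ℏ√(2·3) = √6 ℏ.
The minimum angle with z is arccos(2/√6) ≈ 35.26°.

θ_min ≈ 35.26°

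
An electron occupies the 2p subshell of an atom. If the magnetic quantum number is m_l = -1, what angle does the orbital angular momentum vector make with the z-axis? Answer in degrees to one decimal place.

For 2p, l = 1.
|L| = ℏ√(l(l+1)) = √2 ℏ.
L_z = m_l ℏ = −1ℏ.
cos θ = L_z/|L| = -1/√2, so θ ≈ 135.0°.

θ ≈ 135.0°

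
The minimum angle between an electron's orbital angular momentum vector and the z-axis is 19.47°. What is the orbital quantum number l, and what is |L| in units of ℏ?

cos²θ_min = l/(l+1) = 0.8889.
Solving: l = 8.
Then |L| = ℏ√(8·9) = 6√2 ℏ.

l = 8, |L| = 6√2 ℏ ≈ 8.485ℏ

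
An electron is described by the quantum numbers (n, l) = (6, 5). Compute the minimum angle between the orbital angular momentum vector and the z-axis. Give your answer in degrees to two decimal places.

θ_min ≈ 24.09°

|L| = √(l(l+1)) ℏ = √30 ℏ.
The smallest angle corresponds to the largest L_z, i.e. m_l = l = 5, giving L_z = 5ℏ.
cos θ_min = 5/√30, so θ_min ≈ 24.09°.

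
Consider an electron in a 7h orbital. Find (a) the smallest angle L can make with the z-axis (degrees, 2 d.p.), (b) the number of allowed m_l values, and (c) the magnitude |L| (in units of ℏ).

For 7h, l = 5.
cos θ_min = 5/√30, so θ_min ≈ 24.09°.
There are 2l+1 = 11 values of m_l.
|L| = ℏ√(5·6) = √30 ℏ ≈ 5.477ℏ.

θ_min ≈ 24.09°; 11 values; |L| = √30 ℏ ≈ 5.477ℏ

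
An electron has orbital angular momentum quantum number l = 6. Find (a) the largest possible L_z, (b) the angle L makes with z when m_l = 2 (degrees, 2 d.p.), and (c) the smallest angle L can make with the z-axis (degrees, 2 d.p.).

L_z,max = 6ℏ; θ(m_l=2) ≈ 72.02°; θ_min ≈ 22.21°

L_z,max = lℏ = 6ℏ.
For m_l = 2: cos θ = 2/√42, θ ≈ 72.02°.
cos θ_min = 6/√42, so θ_min ≈ 22.21°.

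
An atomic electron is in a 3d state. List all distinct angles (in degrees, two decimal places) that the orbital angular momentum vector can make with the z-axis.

θ ∈ {35.26°, 65.91°, 90.00°, 114.09°, 144.74°}

The 3d subshell has l = 2.
|L| = √(l(l+1)) ℏ = √6 ℏ.
cos θ = m_l/√6 for each m_l ∈ {-2, -1, 0, 1, 2}.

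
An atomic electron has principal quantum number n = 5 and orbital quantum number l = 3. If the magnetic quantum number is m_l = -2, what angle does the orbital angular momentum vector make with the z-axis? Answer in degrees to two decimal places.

|L|² = l(l+1)ℏ² = 12ℏ², so |L| = 2√3 ℏ.
L_z = m_l ℏ = −2ℏ.
cos θ = L_z/|L| = -2/√12, so θ ≈ 125.26°.

θ ≈ 125.26°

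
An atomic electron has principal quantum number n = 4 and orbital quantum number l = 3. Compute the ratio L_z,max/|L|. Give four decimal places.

|L| = 2√3 ℏ ≈ 3.4641ℏ, while L_z,max = lℏ = 3ℏ.
L_z,max/|L| = 3/√12 = 0.8660.

L_z,max/|L| = 0.8660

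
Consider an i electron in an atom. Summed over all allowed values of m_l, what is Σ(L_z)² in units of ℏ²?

Σ(L_z)² = 182 ℏ²

I corresponds to l = 6.
m_l ∈ {-6, -5, -4, -3, -2, -1, 0, 1, 2, 3, 4, 5, 6}.
Summing m² from −6 to 6: Σ m_l² = 182.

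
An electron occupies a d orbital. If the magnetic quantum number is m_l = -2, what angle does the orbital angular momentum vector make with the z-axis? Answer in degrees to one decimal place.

θ ≈ 144.7°

The letter d corresponds to l = 2.
|L| = ℏ√(l(l+1)) = √6 ℏ.
L_z = m_l ℏ = −2ℏ.
cos θ = L_z/|L| = -2/√6, so θ ≈ 144.7°.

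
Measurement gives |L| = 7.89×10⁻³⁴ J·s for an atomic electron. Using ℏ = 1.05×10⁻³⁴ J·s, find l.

l = 7

Dividing by ℏ: |L|/ℏ ≈ 7.514.
Set l(l+1) = 56.46; the integer solution is l = 7.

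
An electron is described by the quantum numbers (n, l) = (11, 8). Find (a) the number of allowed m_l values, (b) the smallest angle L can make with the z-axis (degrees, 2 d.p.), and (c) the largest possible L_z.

17 values; θ_min ≈ 19.47°; L_z,max = 8ℏ

There are 2l+1 = 17 values of m_l.
cos θ_min = 8/√72, so θ_min ≈ 19.47°.
L_z,max = lℏ = 8ℏ.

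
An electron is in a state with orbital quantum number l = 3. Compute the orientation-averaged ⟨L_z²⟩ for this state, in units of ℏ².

The allowed m_l values are -3, -2, -1, 0, 1, 2, 3.
Average of L_z² over 7 states: 28/7 ℏ² = 4 ℏ².

⟨L_z²⟩ = 4 ℏ²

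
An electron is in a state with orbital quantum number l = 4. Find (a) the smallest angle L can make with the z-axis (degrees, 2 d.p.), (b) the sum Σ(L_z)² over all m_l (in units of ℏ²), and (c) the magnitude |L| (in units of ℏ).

cos θ_min = 4/√20, so θ_min ≈ 26.57°.
Σ m_l² = 60, so Σ(L_z)² = 60 ℏ².
|L| = ℏ√(4·5) = 2√5 ℏ ≈ 4.472ℏ.

θ_min ≈ 26.57°; Σ(L_z)² = 60 ℏ²; |L| = 2√5 ℏ ≈ 4.472ℏ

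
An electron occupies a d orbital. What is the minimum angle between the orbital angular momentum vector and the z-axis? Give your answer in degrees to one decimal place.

A d state has l = 2.
|L| = ℏ√(l(l+1)) = √6 ℏ.
The smallest angle corresponds to the largest L_z, i.e. m_l = l = 2, giving L_z = 2ℏ.
cos θ_min = 2/√6, so θ_min ≈ 35.3°.

θ_min ≈ 35.3°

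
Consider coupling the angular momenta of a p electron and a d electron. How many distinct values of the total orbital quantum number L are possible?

By the triangle rule, |l₁ − l₂| ≤ L ≤ l₁ + l₂.
Allowed values: L = 1, 2, 3.
That is 3 values.

3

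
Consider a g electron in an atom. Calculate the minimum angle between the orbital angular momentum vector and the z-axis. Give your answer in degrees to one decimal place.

For a g orbital, l = 4.
|L|² = l(l+1)ℏ² = 20ℏ², so |L| = 2√5 ℏ.
The smallest angle corresponds to the largest L_z, i.e. m_l = l = 4, giving L_z = 4ℏ.
cos θ_min = 4/√20, so θ_min ≈ 26.6°.

θ_min ≈ 26.6°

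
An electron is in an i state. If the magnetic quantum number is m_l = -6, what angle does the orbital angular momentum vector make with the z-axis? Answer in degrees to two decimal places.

I corresponds to l = 6.
|L| = √(l(l+1)) ℏ = √42 ℏ.
L_z = m_l ℏ = −6ℏ.
cos θ = L_z/|L| = -6/√42, so θ ≈ 157.79°.

θ ≈ 157.79°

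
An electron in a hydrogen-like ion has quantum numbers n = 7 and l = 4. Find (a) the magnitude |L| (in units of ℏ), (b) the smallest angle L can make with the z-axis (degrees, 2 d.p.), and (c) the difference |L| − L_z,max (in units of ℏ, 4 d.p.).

|L| = ℏ√(4·5) = 2√5 ℏ ≈ 4.472ℏ.
cos θ_min = 4/√20, so θ_min ≈ 26.57°.
|L| − L_z,max = (2√5 − 4)ℏ ≈ 0.4721ℏ.

|L| = 2√5 ℏ ≈ 4.472ℏ; θ_min ≈ 26.57°; |L|−L_z,max ≈ 0.4721ℏ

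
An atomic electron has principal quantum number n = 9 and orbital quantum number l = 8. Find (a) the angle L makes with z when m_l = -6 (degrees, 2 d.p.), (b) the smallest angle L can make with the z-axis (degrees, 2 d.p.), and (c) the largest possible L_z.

θ(m_l=-6) ≈ 135.00°; θ_min ≈ 19.47°; L_z,max = 8ℏ

For m_l = -6: cos θ = -6/√72, θ ≈ 135.00°.
cos θ_min = 8/√72, so θ_min ≈ 19.47°.
L_z,max = lℏ = 8ℏ.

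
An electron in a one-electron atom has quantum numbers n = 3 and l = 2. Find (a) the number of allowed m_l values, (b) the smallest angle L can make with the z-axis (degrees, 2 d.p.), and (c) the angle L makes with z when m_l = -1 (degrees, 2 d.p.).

5 values; θ_min ≈ 35.26°; θ(m_l=-1) ≈ 114.09°

There are 2l+1 = 5 values of m_l.
cos θ_min = 2/√6, so θ_min ≈ 35.26°.
For m_l = -1: cos θ = -1/√6, θ ≈ 114.09°.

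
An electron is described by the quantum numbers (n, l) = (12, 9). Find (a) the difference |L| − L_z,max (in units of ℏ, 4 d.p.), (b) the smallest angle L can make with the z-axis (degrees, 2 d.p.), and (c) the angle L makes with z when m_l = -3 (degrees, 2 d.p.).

|L|−L_z,max ≈ 0.4868ℏ; θ_min ≈ 18.43°; θ(m_l=-3) ≈ 108.43°

|L| − L_z,max = (3√10 − 9)ℏ ≈ 0.4868ℏ.
cos θ_min = 9/√90, so θ_min ≈ 18.43°.
For m_l = -3: cos θ = -3/√90, θ ≈ 108.43°.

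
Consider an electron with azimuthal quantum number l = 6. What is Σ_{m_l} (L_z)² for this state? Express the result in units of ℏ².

Σ(L_z)² = 182 ℏ²

m_l runs from −6 to 6, i.e. {-6, -5, -4, -3, -2, -1, 0, 1, 2, 3, 4, 5, 6}.
Σ m_l² = 2·(1 + 4 + 9 + 16 + 25 + 36) = 182.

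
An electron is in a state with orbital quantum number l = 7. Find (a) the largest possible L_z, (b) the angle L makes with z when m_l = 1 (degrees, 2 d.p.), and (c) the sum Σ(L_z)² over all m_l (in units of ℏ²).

L_z,max = lℏ = 7ℏ.
For m_l = 1: cos θ = 1/√56, θ ≈ 82.32°.
Σ m_l² = 280, so Σ(L_z)² = 280 ℏ².

L_z,max = 7ℏ; θ(m_l=1) ≈ 82.32°; Σ(L_z)² = 280 ℏ²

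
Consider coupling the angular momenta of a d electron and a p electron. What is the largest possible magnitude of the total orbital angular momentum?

|L_tot|_max = 2√3 ℏ ≈ 3.464ℏ

By the triangle rule, |l₁ − l₂| ≤ L ≤ l₁ + l₂.
Allowed values: L = 1, 2, 3.
The largest magnitude corresponds to L = 3: |L_tot| = ℏ√(3·4) = 2√3 ℏ.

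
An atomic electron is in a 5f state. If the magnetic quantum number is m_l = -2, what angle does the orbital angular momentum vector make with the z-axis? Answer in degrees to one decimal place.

5f means n = 5, l = 3.
|L| = √(l(l+1)) ℏ = 2√3 ℏ.
L_z = m_l ℏ = −2ℏ.
cos θ = L_z/|L| = -2/√12, so θ ≈ 125.3°.

θ ≈ 125.3°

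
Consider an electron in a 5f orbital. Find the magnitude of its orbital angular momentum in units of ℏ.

5f means n = 5, l = 3.
|L| = ℏ√(l(l+1)) = ℏ√(3·4) = 2√3 ℏ

|L| = 2√3 ℏ ≈ 3.464ℏ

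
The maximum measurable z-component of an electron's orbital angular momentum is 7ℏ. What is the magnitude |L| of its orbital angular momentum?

The maximum L_z equals lℏ, giving l = 7.
|L| = √(l(l+1)) ℏ = 2√14 ℏ.

|L| = 2√14 ℏ ≈ 7.483ℏ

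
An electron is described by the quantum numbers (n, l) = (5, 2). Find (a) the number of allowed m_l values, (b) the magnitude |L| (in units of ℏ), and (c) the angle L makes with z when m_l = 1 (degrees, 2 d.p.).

There are 2l+1 = 5 values of m_l.
|L| = ℏ√(2·3) = √6 ℏ ≈ 2.449ℏ.
For m_l = 1: cos θ = 1/√6, θ ≈ 65.91°.

5 values; |L| = √6 ℏ ≈ 2.449ℏ; θ(m_l=1) ≈ 65.91°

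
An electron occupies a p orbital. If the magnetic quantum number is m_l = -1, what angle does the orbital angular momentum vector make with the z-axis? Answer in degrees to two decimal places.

θ ≈ 135.00°

A p state has l = 1.
|L|² = l(l+1)ℏ² = 2ℏ², so |L| = √2 ℏ.
L_z = m_l ℏ = −1ℏ.
cos θ = L_z/|L| = -1/√2, so θ ≈ 135.00°.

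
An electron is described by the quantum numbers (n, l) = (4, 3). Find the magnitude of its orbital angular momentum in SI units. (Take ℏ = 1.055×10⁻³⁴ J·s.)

|L| = ℏ√(l(l+1)) = ℏ√(3·4) = 2√3 ℏ
Numerically, |L| = 3.464 × (1.055×10⁻³⁴ J·s) = 3.655×10⁻³⁴ J·s.

|L| = 3.655×10⁻³⁴ J·s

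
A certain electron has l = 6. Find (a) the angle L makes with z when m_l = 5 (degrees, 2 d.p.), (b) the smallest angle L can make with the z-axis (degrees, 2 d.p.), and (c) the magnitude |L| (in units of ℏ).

For m_l = 5: cos θ = 5/√42, θ ≈ 39.51°.
cos θ_min = 6/√42, so θ_min ≈ 22.21°.
|L| = ℏ√(6·7) = √42 ℏ ≈ 6.481ℏ.

θ(m_l=5) ≈ 39.51°; θ_min ≈ 22.21°; |L| = √42 ℏ ≈ 6.481ℏ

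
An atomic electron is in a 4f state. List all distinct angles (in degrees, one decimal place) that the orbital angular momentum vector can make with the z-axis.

θ ∈ {30.0°, 54.7°, 73.2°, 90.0°, 106.8°, 125.3°, 150.0°}

The 4f subshell has l = 3.
|L| = ℏ√(l(l+1)) = 2√3 ℏ.
cos θ = m_l/√12 for each m_l ∈ {-3, -2, -1, 0, 1, 2, 3}.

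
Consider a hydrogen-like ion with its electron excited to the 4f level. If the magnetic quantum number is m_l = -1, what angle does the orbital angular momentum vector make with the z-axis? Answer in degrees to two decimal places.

θ ≈ 106.78°

The 4f level has l = 3.
|L| = ℏ√(l(l+1)) = 2√3 ℏ.
L_z = m_l ℏ = −1ℏ.
cos θ = L_z/|L| = -1/√12, so θ ≈ 106.78°.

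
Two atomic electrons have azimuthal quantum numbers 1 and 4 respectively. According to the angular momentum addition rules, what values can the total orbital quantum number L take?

L runs from |1 − 4| = 3 to 1 + 4 = 5.
L ∈ {3, 4, 5}.

L = 3, 4, 5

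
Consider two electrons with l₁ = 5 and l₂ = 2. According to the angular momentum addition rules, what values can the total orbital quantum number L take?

L = 3, 4, 5, 6, 7

L runs from |5 − 2| = 3 to 5 + 2 = 7.
Allowed values: L = 3, 4, 5, 6, 7.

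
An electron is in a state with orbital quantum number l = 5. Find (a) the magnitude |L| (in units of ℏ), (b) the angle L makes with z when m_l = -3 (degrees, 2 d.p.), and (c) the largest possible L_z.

|L| = √30 ℏ ≈ 5.477ℏ; θ(m_l=-3) ≈ 123.21°; L_z,max = 5ℏ

|L| = ℏ√(5·6) = √30 ℏ ≈ 5.477ℏ.
For m_l = -3: cos θ = -3/√30, θ ≈ 123.21°.
L_z,max = lℏ = 5ℏ.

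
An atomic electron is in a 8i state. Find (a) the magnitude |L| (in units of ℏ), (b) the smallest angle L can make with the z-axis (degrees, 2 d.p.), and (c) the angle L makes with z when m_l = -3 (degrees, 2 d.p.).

The 8i subshell has l = 6.
|L| = ℏ√(6·7) = √42 ℏ ≈ 6.481ℏ.
cos θ_min = 6/√42, so θ_min ≈ 22.21°.
For m_l = -3: cos θ = -3/√42, θ ≈ 117.58°.

|L| = √42 ℏ ≈ 6.481ℏ; θ_min ≈ 22.21°; θ(m_l=-3) ≈ 117.58°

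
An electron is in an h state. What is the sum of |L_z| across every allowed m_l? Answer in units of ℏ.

Σ|L_z| = 30 ℏ

For an h orbital, l = 5.
m_l ∈ {-5, -4, -3, -2, -1, 0, 1, 2, 3, 4, 5}.
Σ|m_l| = l(l+1) = 30.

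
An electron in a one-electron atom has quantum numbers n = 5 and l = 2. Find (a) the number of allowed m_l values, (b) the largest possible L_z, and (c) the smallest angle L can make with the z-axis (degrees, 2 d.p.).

There are 2l+1 = 5 values of m_l.
L_z,max = lℏ = 2ℏ.
cos θ_min = 2/√6, so θ_min ≈ 35.26°.

5 values; L_z,max = 2ℏ; θ_min ≈ 35.26°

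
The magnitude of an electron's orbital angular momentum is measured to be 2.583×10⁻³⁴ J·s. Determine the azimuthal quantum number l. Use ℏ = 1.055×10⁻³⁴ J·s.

In units of ℏ, |L| ≈ 2.448.
(|L|/ℏ)² = l(l+1) ≈ 5.99 ⇒ l = 2.

l = 2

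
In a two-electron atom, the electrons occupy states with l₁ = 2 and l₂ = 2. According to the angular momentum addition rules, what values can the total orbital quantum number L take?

By the triangle rule, |l₁ − l₂| ≤ L ≤ l₁ + l₂.
L ∈ {0, 1, 2, 3, 4}.

L = 0, 1, 2, 3, 4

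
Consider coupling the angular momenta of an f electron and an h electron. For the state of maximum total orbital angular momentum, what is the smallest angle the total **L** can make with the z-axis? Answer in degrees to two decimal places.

θ_min ≈ 19.47°

By the triangle rule, |l₁ − l₂| ≤ L ≤ l₁ + l₂.
L ∈ {2, 3, 4, 5, 6, 7, 8}.
The maximum is L = 8, with |L_tot| = ℏ√(8·9) = 6√2 ℏ.
The minimum angle with z is arccos(8/√72) ≈ 19.47°.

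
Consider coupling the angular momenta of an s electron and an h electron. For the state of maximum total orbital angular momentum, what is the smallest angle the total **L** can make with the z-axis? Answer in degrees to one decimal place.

θ_min ≈ 24.1°

Angular momentum addition gives L = |l₁ − l₂|, …, l₁ + l₂.
L ∈ {5}.
The maximum is L = 5, with |L_tot| = ℏ√(5·6) = √30 ℏ.
The minimum angle with z is arccos(5/√30) ≈ 24.1°.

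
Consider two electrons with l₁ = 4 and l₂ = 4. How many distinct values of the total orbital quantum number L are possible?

The total orbital quantum number L ranges from |l₁ − l₂| to l₁ + l₂ in integer steps.
L ∈ {0, 1, 2, 3, 4, 5, 6, 7, 8}.
That is 9 values.

9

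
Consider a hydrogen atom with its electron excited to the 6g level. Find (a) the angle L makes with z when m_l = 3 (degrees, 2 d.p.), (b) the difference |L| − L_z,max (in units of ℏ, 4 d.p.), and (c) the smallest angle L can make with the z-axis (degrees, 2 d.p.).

The 6g level has l = 4.
For m_l = 3: cos θ = 3/√20, θ ≈ 47.87°.
|L| − L_z,max = (2√5 − 4)ℏ ≈ 0.4721ℏ.
cos θ_min = 4/√20, so θ_min ≈ 26.57°.

θ(m_l=3) ≈ 47.87°; |L|−L_z,max ≈ 0.4721ℏ; θ_min ≈ 26.57°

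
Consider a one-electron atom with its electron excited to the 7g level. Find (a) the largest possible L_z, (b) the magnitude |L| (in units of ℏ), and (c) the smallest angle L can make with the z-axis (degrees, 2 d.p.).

The 7g level has l = 4.
L_z,max = lℏ = 4ℏ.
|L| = ℏ√(4·5) = 2√5 ℏ ≈ 4.472ℏ.
cos θ_min = 4/√20, so θ_min ≈ 26.57°.

L_z,max = 4ℏ; |L| = 2√5 ℏ ≈ 4.472ℏ; θ_min ≈ 26.57°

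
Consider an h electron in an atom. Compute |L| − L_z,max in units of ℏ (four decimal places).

|L| − L_z,max ≈ 0.4772ℏ

An h state has l = 5.
|L| = √30 ℏ ≈ 5.4772ℏ, while L_z,max = lℏ = 5ℏ.
The difference is (√30 − 5)ℏ ≈ 0.4772ℏ.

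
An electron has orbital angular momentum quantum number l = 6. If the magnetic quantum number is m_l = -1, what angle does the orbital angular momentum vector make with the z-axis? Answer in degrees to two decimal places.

θ ≈ 98.88°

|L| = √(l(l+1)) ℏ = √42 ℏ.
L_z = m_l ℏ = −1ℏ.
cos θ = L_z/|L| = -1/√42, so θ ≈ 98.88°.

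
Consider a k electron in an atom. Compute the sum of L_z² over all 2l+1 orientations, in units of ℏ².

For a k orbital, l = 7.
m_l ∈ {-7, -6, -5, -4, -3, -2, -1, 0, 1, 2, 3, 4, 5, 6, 7}.
Summing m² from −7 to 7: Σ m_l² = 280.

Σ(L_z)² = 280 ℏ²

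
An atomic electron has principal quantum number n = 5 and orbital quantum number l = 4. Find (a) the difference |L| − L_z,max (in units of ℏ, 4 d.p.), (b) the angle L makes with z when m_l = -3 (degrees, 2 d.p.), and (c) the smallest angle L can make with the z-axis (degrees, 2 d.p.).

|L| − L_z,max = (2√5 − 4)ℏ ≈ 0.4721ℏ.
For m_l = -3: cos θ = -3/√20, θ ≈ 132.13°.
cos θ_min = 4/√20, so θ_min ≈ 26.57°.

|L|−L_z,max ≈ 0.4721ℏ; θ(m_l=-3) ≈ 132.13°; θ_min ≈ 26.57°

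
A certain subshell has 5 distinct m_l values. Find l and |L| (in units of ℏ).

l = 2, |L| = √6 ℏ ≈ 2.449ℏ

Since there are 2l+1 = 5 values of m_l, l = 2.
Then |L| = √(l(l+1)) ℏ = √6 ℏ.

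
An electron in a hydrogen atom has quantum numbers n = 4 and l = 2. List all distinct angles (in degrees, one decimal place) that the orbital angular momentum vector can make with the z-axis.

θ ∈ {35.3°, 65.9°, 90.0°, 114.1°, 144.7°}

|L|² = l(l+1)ℏ² = 6ℏ², so |L| = √6 ℏ.
cos θ = m_l/√6 for each m_l ∈ {-2, -1, 0, 1, 2}.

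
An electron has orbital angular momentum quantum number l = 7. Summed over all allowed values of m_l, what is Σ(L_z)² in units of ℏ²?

Σ(L_z)² = 280 ℏ²

The allowed m_l values are -7, -6, -5, -4, -3, -2, -1, 0, 1, 2, 3, 4, 5, 6, 7.
Σ m_l² = 2·(1 + 4 + 9 + 16 + 25 + 36 + 49) = 280.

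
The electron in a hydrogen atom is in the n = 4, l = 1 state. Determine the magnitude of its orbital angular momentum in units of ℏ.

|L| = √2 ℏ ≈ 1.414ℏ

|L| = ℏ√(l(l+1)) = ℏ√(1·2) = √2 ℏ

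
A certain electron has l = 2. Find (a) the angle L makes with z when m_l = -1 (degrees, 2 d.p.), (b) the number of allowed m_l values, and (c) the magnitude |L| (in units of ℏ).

θ(m_l=-1) ≈ 114.09°; 5 values; |L| = √6 ℏ ≈ 2.449ℏ

For m_l = -1: cos θ = -1/√6, θ ≈ 114.09°.
There are 2l+1 = 5 values of m_l.
|L| = ℏ√(2·3) = √6 ℏ ≈ 2.449ℏ.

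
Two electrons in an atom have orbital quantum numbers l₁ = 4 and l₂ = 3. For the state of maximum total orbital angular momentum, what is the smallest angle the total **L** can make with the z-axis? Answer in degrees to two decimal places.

L runs from |4 − 3| = 1 to 4 + 3 = 7.
So L can be 1, 2, 3, 4, 5, 6, 7.
The maximum is L = 7, with |L_tot| = ℏ√(7·8) = 2√14 ℏ.
The minimum angle with z is arccos(7/√56) ≈ 20.70°.

θ_min ≈ 20.70°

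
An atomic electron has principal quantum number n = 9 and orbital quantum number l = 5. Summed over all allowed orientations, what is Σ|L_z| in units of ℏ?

Σ|L_z| = 30 ℏ

m_l runs from −5 to 5, i.e. {-5, -4, -3, -2, -1, 0, 1, 2, 3, 4, 5}.
Σ|m_l| = 2·5(5+1)/2 = 30.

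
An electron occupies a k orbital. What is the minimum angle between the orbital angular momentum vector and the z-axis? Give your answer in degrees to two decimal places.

A k state has l = 7.
|L| = √(l(l+1)) ℏ = 2√14 ℏ.
The smallest angle corresponds to the largest L_z, i.e. m_l = l = 7, giving L_z = 7ℏ.
cos θ_min = 7/√56, so θ_min ≈ 20.70°.

θ_min ≈ 20.70°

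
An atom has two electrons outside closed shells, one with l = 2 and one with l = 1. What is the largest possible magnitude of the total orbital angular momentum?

|L_tot|_max = 2√3 ℏ ≈ 3.464ℏ

By the triangle rule, |l₁ − l₂| ≤ L ≤ l₁ + l₂.
Allowed values: L = 1, 2, 3.
The largest magnitude corresponds to L = 3: |L_tot| = ℏ√(3·4) = 2√3 ℏ.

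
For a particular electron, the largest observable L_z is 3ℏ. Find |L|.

|L| = 2√3 ℏ ≈ 3.464ℏ

The maximum L_z equals lℏ, giving l = 3.
|L| = ℏ√(l(l+1)) = 2√3 ℏ.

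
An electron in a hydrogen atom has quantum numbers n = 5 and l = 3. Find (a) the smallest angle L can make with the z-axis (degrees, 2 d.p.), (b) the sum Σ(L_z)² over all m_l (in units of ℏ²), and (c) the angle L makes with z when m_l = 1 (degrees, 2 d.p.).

θ_min ≈ 30.00°; Σ(L_z)² = 28 ℏ²; θ(m_l=1) ≈ 73.22°

cos θ_min = 3/√12, so θ_min ≈ 30.00°.
Σ m_l² = 28, so Σ(L_z)² = 28 ℏ².
For m_l = 1: cos θ = 1/√12, θ ≈ 73.22°.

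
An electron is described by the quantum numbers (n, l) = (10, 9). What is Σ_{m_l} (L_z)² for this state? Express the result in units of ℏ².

The allowed m_l values are -9, -8, -7, -6, -5, -4, -3, -2, -1, 0, 1, 2, 3, 4, 5, 6, 7, 8, 9.
Summing m² from −9 to 9: Σ m_l² = 570.

Σ(L_z)² = 570 ℏ²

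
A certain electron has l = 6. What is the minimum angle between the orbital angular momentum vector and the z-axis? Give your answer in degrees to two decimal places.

θ_min ≈ 22.21°

|L| = √(l(l+1)) ℏ = √42 ℏ.
The smallest angle corresponds to the largest L_z, i.e. m_l = l = 6, giving L_z = 6ℏ.
cos θ_min = 6/√42, so θ_min ≈ 22.21°.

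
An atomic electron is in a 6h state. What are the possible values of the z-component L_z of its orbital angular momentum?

The 6h subshell has l = 5.
L_z = m_l ℏ with m_l ranging from −l to +l in integer steps.
For l = 5: m_l ∈ {-5, -4, -3, -2, -1, 0, 1, 2, 3, 4, 5}.

L_z ∈ {−5ℏ, −4ℏ, −3ℏ, −2ℏ, −ℏ, 0, ℏ, 2ℏ, 3ℏ, 4ℏ, 5ℏ}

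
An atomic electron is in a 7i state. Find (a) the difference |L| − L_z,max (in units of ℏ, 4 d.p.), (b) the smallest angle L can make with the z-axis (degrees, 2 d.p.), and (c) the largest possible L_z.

7i means n = 7, l = 6.
|L| − L_z,max = (√42 − 6)ℏ ≈ 0.4807ℏ.
cos θ_min = 6/√42, so θ_min ≈ 22.21°.
L_z,max = lℏ = 6ℏ.

|L|−L_z,max ≈ 0.4807ℏ; θ_min ≈ 22.21°; L_z,max = 6ℏ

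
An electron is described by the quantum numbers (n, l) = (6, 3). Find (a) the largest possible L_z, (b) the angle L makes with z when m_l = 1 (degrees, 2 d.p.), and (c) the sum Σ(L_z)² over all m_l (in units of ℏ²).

L_z,max = lℏ = 3ℏ.
For m_l = 1: cos θ = 1/√12, θ ≈ 73.22°.
Σ m_l² = 28, so Σ(L_z)² = 28 ℏ².

L_z,max = 3ℏ; θ(m_l=1) ≈ 73.22°; Σ(L_z)² = 28 ℏ²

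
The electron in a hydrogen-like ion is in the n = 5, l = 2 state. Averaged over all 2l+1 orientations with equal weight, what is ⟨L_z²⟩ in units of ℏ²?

⟨L_z²⟩ = 2 ℏ²

m_l runs from −2 to 2, i.e. {-2, -1, 0, 1, 2}.
⟨L_z²⟩ = ℏ²·l(l+1)/3 = 2ℏ².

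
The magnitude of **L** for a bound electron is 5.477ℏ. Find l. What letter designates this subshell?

|L| = ℏ√(l(l+1)), so l(l+1) = 30.
The positive root is l = 5.

l = 5 (h orbital)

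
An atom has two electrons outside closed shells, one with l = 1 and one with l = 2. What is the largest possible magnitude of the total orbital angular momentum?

|L_tot|_max = 2√3 ℏ ≈ 3.464ℏ

By the triangle rule, |l₁ − l₂| ≤ L ≤ l₁ + l₂.
Allowed values: L = 1, 2, 3.
The largest magnitude corresponds to L = 3: |L_tot| = ℏ√(3·4) = 2√3 ℏ.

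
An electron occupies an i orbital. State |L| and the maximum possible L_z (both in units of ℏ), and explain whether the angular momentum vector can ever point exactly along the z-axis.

An i state has l = 6.
|L| = √42 ℏ ≈ 6.4807ℏ, while L_z,max = lℏ = 6ℏ.
Since |L| > L_z,max, the vector can never point exactly along z; the closest it comes is θ_min = arccos(6/√42) ≈ 22.2°.

No: L_z,max = 6ℏ < |L| = √42 ℏ ≈ 6.481ℏ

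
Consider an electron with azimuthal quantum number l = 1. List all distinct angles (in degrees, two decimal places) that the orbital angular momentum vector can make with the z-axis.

|L| = ℏ√(l(l+1)) = √2 ℏ.
cos θ = m_l/√2 for each m_l ∈ {-1, 0, 1}.

θ ∈ {45.00°, 90.00°, 135.00°}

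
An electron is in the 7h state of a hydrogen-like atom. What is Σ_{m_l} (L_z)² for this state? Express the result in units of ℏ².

Σ(L_z)² = 110 ℏ²

For 7h, l = 5.
The allowed m_l values are -5, -4, -3, -2, -1, 0, 1, 2, 3, 4, 5.
Summing m² from −5 to 5: Σ m_l² = 110.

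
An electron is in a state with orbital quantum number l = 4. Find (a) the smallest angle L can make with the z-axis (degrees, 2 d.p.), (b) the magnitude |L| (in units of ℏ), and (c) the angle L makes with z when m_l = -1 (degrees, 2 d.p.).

cos θ_min = 4/√20, so θ_min ≈ 26.57°.
|L| = ℏ√(4·5) = 2√5 ℏ ≈ 4.472ℏ.
For m_l = -1: cos θ = -1/√20, θ ≈ 102.92°.

θ_min ≈ 26.57°; |L| = 2√5 ℏ ≈ 4.472ℏ; θ(m_l=-1) ≈ 102.92°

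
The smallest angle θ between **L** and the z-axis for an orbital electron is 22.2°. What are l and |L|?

At minimum angle, m_l = l, so cos θ = l/√(l(l+1)); cos²θ = l/(l+1) = 0.8572.
Thus l = 0.8572/(1 − 0.8572) ≈ 6.
Then |L| = ℏ√(6·7) = √42 ℏ.

l = 6, |L| = √42 ℏ ≈ 6.481ℏ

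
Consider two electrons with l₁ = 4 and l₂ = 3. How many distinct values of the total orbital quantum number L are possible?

Angular momentum addition gives L = |l₁ − l₂|, …, l₁ + l₂.
L ∈ {1, 2, 3, 4, 5, 6, 7}.
That is 7 values.

7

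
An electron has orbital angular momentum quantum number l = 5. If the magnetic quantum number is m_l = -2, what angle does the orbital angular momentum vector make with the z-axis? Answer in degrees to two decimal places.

θ ≈ 111.42°

|L| = √(l(l+1)) ℏ = √30 ℏ.
L_z = m_l ℏ = −2ℏ.
cos θ = L_z/|L| = -2/√30, so θ ≈ 111.42°.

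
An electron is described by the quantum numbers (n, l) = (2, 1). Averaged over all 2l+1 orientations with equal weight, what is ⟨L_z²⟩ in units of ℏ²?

m_l runs from −1 to 1, i.e. {-1, 0, 1}.
Average of L_z² over 3 states: 2/3 ℏ² = 0.6667 ℏ².

⟨L_z²⟩ = 0.6667 ℏ²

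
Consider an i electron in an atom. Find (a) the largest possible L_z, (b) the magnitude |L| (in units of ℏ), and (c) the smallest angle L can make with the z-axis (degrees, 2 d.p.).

An i state has l = 6.
L_z,max = lℏ = 6ℏ.
|L| = ℏ√(6·7) = √42 ℏ ≈ 6.481ℏ.
cos θ_min = 6/√42, so θ_min ≈ 22.21°.

L_z,max = 6ℏ; |L| = √42 ℏ ≈ 6.481ℏ; θ_min ≈ 22.21°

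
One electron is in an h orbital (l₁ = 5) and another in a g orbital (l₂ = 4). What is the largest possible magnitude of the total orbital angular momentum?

The total orbital quantum number L ranges from |l₁ − l₂| to l₁ + l₂ in integer steps.
So L can be 1, 2, 3, 4, 5, 6, 7, 8, 9.
The largest magnitude corresponds to L = 9: |L_tot| = ℏ√(9·10) = 3√10 ℏ.

|L_tot|_max = 3√10 ℏ ≈ 9.487ℏ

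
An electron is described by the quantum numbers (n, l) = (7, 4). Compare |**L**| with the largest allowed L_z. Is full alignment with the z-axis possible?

No: L_z,max = 4ℏ < |L| = 2√5 ℏ ≈ 4.472ℏ

|L| = 2√5 ℏ ≈ 4.4721ℏ, while L_z,max = lℏ = 4ℏ.
Since |L| > L_z,max, the vector can never point exactly along z; the closest it comes is θ_min = arccos(4/√20) ≈ 26.6°.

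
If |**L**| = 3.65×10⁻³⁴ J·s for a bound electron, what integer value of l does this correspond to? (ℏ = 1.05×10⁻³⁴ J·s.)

In units of ℏ, |L| ≈ 3.476.
l(l+1) ≈ 3.476² ≈ 12.08, so l = 3.

l = 3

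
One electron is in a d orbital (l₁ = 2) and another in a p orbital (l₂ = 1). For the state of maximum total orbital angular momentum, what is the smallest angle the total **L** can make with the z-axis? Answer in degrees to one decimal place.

The total orbital quantum number L ranges from |l₁ − l₂| to l₁ + l₂ in integer steps.
So L can be 1, 2, 3.
The maximum is L = 3, with |L_tot| = ℏ√(3·4) = 2√3 ℏ.
The minimum angle with z is arccos(3/√12) ≈ 30.0°.

θ_min ≈ 30.0°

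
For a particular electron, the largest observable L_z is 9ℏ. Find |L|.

The maximum L_z equals lℏ, giving l = 9.
|L| = √(l(l+1)) ℏ = 3√10 ℏ.

|L| = 3√10 ℏ ≈ 9.487ℏ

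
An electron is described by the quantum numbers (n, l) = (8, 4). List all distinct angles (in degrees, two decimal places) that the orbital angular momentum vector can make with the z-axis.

|L|² = l(l+1)ℏ² = 20ℏ², so |L| = 2√5 ℏ.
cos θ = m_l/√20 for each m_l ∈ {-4, -3, -2, -1, 0, 1, 2, 3, 4}.

θ ∈ {26.57°, 47.87°, 63.43°, 77.08°, 90.00°, 102.92°, 116.57°, 132.13°, 153.43°}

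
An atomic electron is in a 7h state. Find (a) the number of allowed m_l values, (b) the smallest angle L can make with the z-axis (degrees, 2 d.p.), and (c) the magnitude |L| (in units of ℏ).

11 values; θ_min ≈ 24.09°; |L| = √30 ℏ ≈ 5.477ℏ

For 7h, l = 5.
There are 2l+1 = 11 values of m_l.
cos θ_min = 5/√30, so θ_min ≈ 24.09°.
|L| = ℏ√(5·6) = √30 ℏ ≈ 5.477ℏ.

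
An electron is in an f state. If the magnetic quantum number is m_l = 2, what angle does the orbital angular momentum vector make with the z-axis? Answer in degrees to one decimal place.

θ ≈ 54.7°

The letter f corresponds to l = 3.
|L| = √(l(l+1)) ℏ = 2√3 ℏ.
L_z = m_l ℏ = 2ℏ.
cos θ = L_z/|L| = 2/√12, so θ ≈ 54.7°.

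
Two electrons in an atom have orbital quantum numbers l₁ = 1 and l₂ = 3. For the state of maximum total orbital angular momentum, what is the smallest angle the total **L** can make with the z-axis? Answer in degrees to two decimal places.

θ_min ≈ 26.57°

The total orbital quantum number L ranges from |l₁ − l₂| to l₁ + l₂ in integer steps.
L ∈ {2, 3, 4}.
The maximum is L = 4, with |L_tot| = ℏ√(4·5) = 2√5 ℏ.
The minimum angle with z is arccos(4/√20) ≈ 26.57°.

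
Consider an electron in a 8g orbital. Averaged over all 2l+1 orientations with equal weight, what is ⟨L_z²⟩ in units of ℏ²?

⟨L_z²⟩ = 6.667 ℏ²

8g means n = 8, l = 4.
m_l runs from −4 to 4, i.e. {-4, -3, -2, -1, 0, 1, 2, 3, 4}.
Average of L_z² over 9 states: 60/9 ℏ² = 6.667 ℏ².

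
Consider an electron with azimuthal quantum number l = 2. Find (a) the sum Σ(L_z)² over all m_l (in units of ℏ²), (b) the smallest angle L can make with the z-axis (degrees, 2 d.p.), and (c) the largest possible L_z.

Σ m_l² = 10, so Σ(L_z)² = 10 ℏ².
cos θ_min = 2/√6, so θ_min ≈ 35.26°.
L_z,max = lℏ = 2ℏ.

Σ(L_z)² = 10 ℏ²; θ_min ≈ 35.26°; L_z,max = 2ℏ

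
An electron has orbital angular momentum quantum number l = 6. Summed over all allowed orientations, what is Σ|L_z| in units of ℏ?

m_l ∈ {-6, -5, -4, -3, -2, -1, 0, 1, 2, 3, 4, 5, 6}.
Σ|m_l| = 2(1+2+…+6) = 42.

Σ|L_z| = 42 ℏ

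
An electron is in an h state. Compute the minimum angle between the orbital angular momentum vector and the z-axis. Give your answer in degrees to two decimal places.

θ_min ≈ 24.09°

An h state has l = 5.
|L| = √(l(l+1)) ℏ = √30 ℏ.
The smallest angle corresponds to the largest L_z, i.e. m_l = l = 5, giving L_z = 5ℏ.
cos θ_min = 5/√30, so θ_min ≈ 24.09°.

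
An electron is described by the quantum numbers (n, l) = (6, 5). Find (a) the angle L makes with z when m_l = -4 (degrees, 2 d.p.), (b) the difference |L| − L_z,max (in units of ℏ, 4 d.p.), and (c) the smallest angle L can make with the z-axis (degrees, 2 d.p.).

For m_l = -4: cos θ = -4/√30, θ ≈ 136.91°.
|L| − L_z,max = (√30 − 5)ℏ ≈ 0.4772ℏ.
cos θ_min = 5/√30, so θ_min ≈ 24.09°.

θ(m_l=-4) ≈ 136.91°; |L|−L_z,max ≈ 0.4772ℏ; θ_min ≈ 24.09°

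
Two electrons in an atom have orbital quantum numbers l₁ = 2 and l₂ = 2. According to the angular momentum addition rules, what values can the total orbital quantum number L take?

L = 0, 1, 2, 3, 4

The total orbital quantum number L ranges from |l₁ − l₂| to l₁ + l₂ in integer steps.
So L can be 0, 1, 2, 3, 4.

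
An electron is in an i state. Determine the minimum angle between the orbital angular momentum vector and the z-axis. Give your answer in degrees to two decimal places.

The letter i corresponds to l = 6.
|L| = √(l(l+1)) ℏ = √42 ℏ.
The smallest angle corresponds to the largest L_z, i.e. m_l = l = 6, giving L_z = 6ℏ.
cos θ_min = 6/√42, so θ_min ≈ 22.21°.

θ_min ≈ 22.21°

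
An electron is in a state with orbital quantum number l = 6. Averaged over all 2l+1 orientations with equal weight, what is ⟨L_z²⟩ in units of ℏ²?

The allowed m_l values are -6, -5, -4, -3, -2, -1, 0, 1, 2, 3, 4, 5, 6.
⟨L_z²⟩ = ℏ²·(Σ m_l²)/(2l+1) = ℏ²·182/13 = 14ℏ².

⟨L_z²⟩ = 14 ℏ²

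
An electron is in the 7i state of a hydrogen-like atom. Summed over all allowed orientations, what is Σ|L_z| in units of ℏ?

7i means n = 7, l = 6.
The allowed m_l values are -6, -5, -4, -3, -2, -1, 0, 1, 2, 3, 4, 5, 6.
Σ|m_l| = 2·6(6+1)/2 = 42.

Σ|L_z| = 42 ℏ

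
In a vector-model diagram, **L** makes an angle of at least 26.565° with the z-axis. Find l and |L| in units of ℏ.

cos²θ_min = l/(l+1) = 0.8000.
l = cos²θ/sin²θ ≈ 4.
Then |L| = ℏ√(4·5) = 2√5 ℏ.

l = 4, |L| = 2√5 ℏ ≈ 4.472ℏ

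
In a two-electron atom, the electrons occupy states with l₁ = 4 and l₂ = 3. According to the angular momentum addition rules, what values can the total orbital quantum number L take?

L = 1, 2, 3, 4, 5, 6, 7

L runs from |4 − 3| = 1 to 4 + 3 = 7.
L ∈ {1, 2, 3, 4, 5, 6, 7}.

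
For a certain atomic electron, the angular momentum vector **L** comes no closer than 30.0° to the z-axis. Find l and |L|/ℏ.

At minimum angle, m_l = l, so cos θ = l/√(l(l+1)); cos²θ = l/(l+1) = 0.7500.
Solving: l = 3.
Then |L| = ℏ√(3·4) = 2√3 ℏ.

l = 3, |L| = 2√3 ℏ ≈ 3.464ℏ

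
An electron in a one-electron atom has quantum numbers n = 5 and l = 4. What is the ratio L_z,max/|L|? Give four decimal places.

L_z,max/|L| = 0.8944

|L| = 2√5 ℏ ≈ 4.4721ℏ, while L_z,max = lℏ = 4ℏ.
L_z,max/|L| = 4/√20 = 0.8944.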